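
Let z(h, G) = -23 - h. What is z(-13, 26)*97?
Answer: -970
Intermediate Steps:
z(-13, 26)*97 = (-23 - 1*(-13))*97 = (-23 + 13)*97 = -10*97 = -970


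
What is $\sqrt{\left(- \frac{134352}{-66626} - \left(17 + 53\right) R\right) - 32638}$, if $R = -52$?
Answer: $\frac{3 i \sqrt{3575385083886}}{33313} \approx 170.28 i$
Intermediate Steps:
$\sqrt{\left(- \frac{134352}{-66626} - \left(17 + 53\right) R\right) - 32638} = \sqrt{\left(- \frac{134352}{-66626} - \left(17 + 53\right) \left(-52\right)\right) - 32638} = \sqrt{\left(\left(-134352\right) \left(- \frac{1}{66626}\right) - 70 \left(-52\right)\right) - 32638} = \sqrt{\left(\frac{67176}{33313} - -3640\right) - 32638} = \sqrt{\left(\frac{67176}{33313} + 3640\right) - 32638} = \sqrt{\frac{121326496}{33313} - 32638} = \sqrt{- \frac{965943198}{33313}} = \frac{3 i \sqrt{3575385083886}}{33313}$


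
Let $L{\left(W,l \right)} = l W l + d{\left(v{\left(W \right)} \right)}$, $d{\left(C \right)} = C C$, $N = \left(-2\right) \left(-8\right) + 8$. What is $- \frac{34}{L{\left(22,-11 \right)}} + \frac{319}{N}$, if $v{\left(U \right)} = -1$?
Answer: $\frac{848681}{63912} \approx 13.279$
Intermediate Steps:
$N = 24$ ($N = 16 + 8 = 24$)
$d{\left(C \right)} = C^{2}$
$L{\left(W,l \right)} = 1 + W l^{2}$ ($L{\left(W,l \right)} = l W l + \left(-1\right)^{2} = W l l + 1 = W l^{2} + 1 = 1 + W l^{2}$)
$- \frac{34}{L{\left(22,-11 \right)}} + \frac{319}{N} = - \frac{34}{1 + 22 \left(-11\right)^{2}} + \frac{319}{24} = - \frac{34}{1 + 22 \cdot 121} + 319 \cdot \frac{1}{24} = - \frac{34}{1 + 2662} + \frac{319}{24} = - \frac{34}{2663} + \frac{319}{24} = \frac{848681}{63912}$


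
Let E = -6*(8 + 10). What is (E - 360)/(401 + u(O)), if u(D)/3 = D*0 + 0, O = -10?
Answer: -468/401 ≈ -1.1671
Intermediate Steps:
u(D) = 0 (u(D) = 3*(D*0 + 0) = 3*(0 + 0) = 3*0 = 0)
E = -108 (E = -6*18 = -108)
(E - 360)/(401 + u(O)) = (-108 - 360)/(401 + 0) = -468/401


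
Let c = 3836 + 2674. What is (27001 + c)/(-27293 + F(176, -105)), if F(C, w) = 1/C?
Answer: -5897936/4803567 ≈ -1.2278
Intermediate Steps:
c = 6510
(27001 + c)/(-27293 + F(176, -105)) = (27001 + 6510)/(-27293 + 1/176) = 33511/(-27293 + 1/176) = 33511/(-4803567/176) = 33511*(-176/4803567) = -5897936/4803567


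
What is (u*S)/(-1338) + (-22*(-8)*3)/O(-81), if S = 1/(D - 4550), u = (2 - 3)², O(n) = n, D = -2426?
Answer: -547588087/84004992 ≈ -6.5185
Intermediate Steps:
u = 1 (u = (-1)² = 1)
S = -1/6976 (S = 1/(-2426 - 4550) = 1/(-6976) = -1/6976 ≈ -0.00014335)
(u*S)/(-1338) + (-22*(-8)*3)/O(-81) = (1*(-1/6976))/(-1338) + (-22*(-8)*3)/(-81) = -1/6976*(-1/1338) + (176*3)*(-1/81) = 1/9333888 + 528*(-1/81) = 1/9333888 - 176/27 = -547588087/84004992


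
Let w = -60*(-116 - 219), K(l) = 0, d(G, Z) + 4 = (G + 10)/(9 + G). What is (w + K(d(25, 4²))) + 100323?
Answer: 120423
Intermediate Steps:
d(G, Z) = -4 + (10 + G)/(9 + G) (d(G, Z) = -4 + (G + 10)/(9 + G) = -4 + (10 + G)/(9 + G))
w = 20100 (w = -60*(-335) = 20100)
(w + K(d(25, 4²))) + 100323 = (20100 + 0) + 100323 = 20100 + 100323 = 120423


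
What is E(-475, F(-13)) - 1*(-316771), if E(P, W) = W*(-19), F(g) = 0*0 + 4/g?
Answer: 4118099/13 ≈ 3.1678e+5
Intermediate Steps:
F(g) = 4/g (F(g) = 0 + 4/g = 4/g)
E(P, W) = -19*W
E(-475, F(-13)) - 1*(-316771) = -76/(-13) - 1*(-316771) = -76*(-1)/13 + 316771 = -19*(-4/13) + 316771 = 76/13 + 316771 = 4118099/13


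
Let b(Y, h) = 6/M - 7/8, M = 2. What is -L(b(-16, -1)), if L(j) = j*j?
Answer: -289/64 ≈ -4.5156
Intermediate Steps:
b(Y, h) = 17/8 (b(Y, h) = 6/2 - 7/8 = 6*(½) - 7*⅛ = 3 - 7/8 = 17/8)
L(j) = j²
-L(b(-16, -1)) = -(17/8)² = -1*289/64 = -289/64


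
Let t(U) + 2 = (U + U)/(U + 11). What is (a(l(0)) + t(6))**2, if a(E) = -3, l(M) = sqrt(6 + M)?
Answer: 5329/289 ≈ 18.439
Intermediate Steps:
t(U) = -2 + 2*U/(11 + U) (t(U) = -2 + (U + U)/(U + 11) = -2 + (2*U)/(11 + U) = -2 + 2*U/(11 + U))
(a(l(0)) + t(6))**2 = (-3 - 22/(11 + 6))**2 = (-3 - 22/17)**2 = (-73/17)**2 = 5329/289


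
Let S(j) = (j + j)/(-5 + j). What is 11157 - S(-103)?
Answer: 602375/54 ≈ 11155.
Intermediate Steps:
S(j) = 2*j/(-5 + j) (S(j) = (2*j)/(-5 + j) = 2*j/(-5 + j))
11157 - S(-103) = 11157 - 2*(-103)/(-5 - 103) = 11157 - 2*(-103)/(-108) = 11157 - 2*(-103)*(-1)/108 = 11157 - 1*103/54 = 11157 - 103/54 = 602375/54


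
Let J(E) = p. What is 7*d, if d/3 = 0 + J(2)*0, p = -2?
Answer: 0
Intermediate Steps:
J(E) = -2
d = 0 (d = 3*(0 - 2*0) = 3*(0 + 0) = 3*0 = 0)
7*d = 7*0 = 0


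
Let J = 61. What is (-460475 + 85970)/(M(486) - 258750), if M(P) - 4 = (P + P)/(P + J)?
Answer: 40970847/28306618 ≈ 1.4474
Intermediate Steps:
M(P) = 4 + 2*P/(61 + P) (M(P) = 4 + (P + P)/(P + 61) = 4 + (2*P)/(61 + P) = 4 + 2*P/(61 + P))
(-460475 + 85970)/(M(486) - 258750) = (-460475 + 85970)/(2*(122 + 3*486)/(61 + 486) - 258750) = -374505/(2*(122 + 1458)/547 - 258750) = -374505/(2*(1/547)*1580 - 258750) = -374505/(3160/547 - 258750) = -374505/(-141533090/547) = -374505*(-547/141533090) = 40970847/28306618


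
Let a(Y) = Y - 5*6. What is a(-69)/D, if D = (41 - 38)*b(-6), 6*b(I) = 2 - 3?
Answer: 198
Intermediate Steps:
b(I) = -⅙ (b(I) = (2 - 3)/6 = (⅙)*(-1) = -⅙)
a(Y) = -30 + Y (a(Y) = Y - 30 = -30 + Y)
D = -½ (D = (41 - 38)*(-⅙) = 3*(-⅙) = -½ ≈ -0.50000)
a(-69)/D = (-30 - 69)/(-½) = -99*(-2) = 198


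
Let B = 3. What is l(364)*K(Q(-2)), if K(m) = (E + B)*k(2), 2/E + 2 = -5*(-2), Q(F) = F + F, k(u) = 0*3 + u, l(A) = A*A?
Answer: 861224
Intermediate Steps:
l(A) = A²
k(u) = u (k(u) = 0 + u = u)
Q(F) = 2*F
E = ¼ (E = 2/(-2 - 5*(-2)) = 2/(-2 + 10) = 2/8 = 2*(⅛) = ¼ ≈ 0.25000)
K(m) = 13/2 (K(m) = (¼ + 3)*2 = (13/4)*2 = 13/2)
l(364)*K(Q(-2)) = 364²*(13/2) = 132496*(13/2) = 861224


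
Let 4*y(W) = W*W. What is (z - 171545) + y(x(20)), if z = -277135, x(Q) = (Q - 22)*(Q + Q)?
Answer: -447080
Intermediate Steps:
x(Q) = 2*Q*(-22 + Q) (x(Q) = (-22 + Q)*(2*Q) = 2*Q*(-22 + Q))
y(W) = W²/4 (y(W) = (W*W)/4 = W²/4)
(z - 171545) + y(x(20)) = (-277135 - 171545) + (2*20*(-22 + 20))²/4 = -448680 + (2*20*(-2))²/4 = -448680 + (¼)*(-80)² = -448680 + (¼)*6400 = -448680 + 1600 = -447080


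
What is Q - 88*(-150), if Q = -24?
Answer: 13176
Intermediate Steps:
Q - 88*(-150) = -24 - 88*(-150) = -24 + 13200 = 13176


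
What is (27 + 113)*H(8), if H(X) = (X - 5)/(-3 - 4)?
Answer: -60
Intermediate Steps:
H(X) = 5/7 - X/7 (H(X) = (-5 + X)/(-7) = (-5 + X)*(-1/7) = 5/7 - X/7)
(27 + 113)*H(8) = (27 + 113)*(5/7 - 1/7*8) = 140*(5/7 - 8/7) = 140*(-3/7) = -60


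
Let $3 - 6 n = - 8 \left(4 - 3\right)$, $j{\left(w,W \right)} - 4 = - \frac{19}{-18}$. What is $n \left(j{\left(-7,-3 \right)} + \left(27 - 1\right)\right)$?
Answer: $\frac{6149}{108} \approx 56.935$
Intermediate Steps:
$j{\left(w,W \right)} = \frac{91}{18}$ ($j{\left(w,W \right)} = 4 - \frac{19}{-18} = 4 - - \frac{19}{18} = 4 + \frac{19}{18} = \frac{91}{18}$)
$n = \frac{11}{6}$ ($n = \frac{1}{2} - \frac{\left(-8\right) \left(4 - 3\right)}{6} = \frac{1}{2} - \frac{\left(-8\right) 1}{6} = \frac{1}{2} - - \frac{4}{3} = \frac{1}{2} + \frac{4}{3} = \frac{11}{6} \approx 1.8333$)
$n \left(j{\left(-7,-3 \right)} + \left(27 - 1\right)\right) = \frac{11 \left(\frac{91}{18} + \left(27 - 1\right)\right)}{6} = \frac{11 \left(\frac{91}{18} + 26\right)}{6} = \frac{11}{6} \cdot \frac{559}{18} = \frac{6149}{108}$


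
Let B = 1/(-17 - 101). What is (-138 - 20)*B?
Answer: 79/59 ≈ 1.3390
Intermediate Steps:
B = -1/118 (B = 1/(-118) = -1/118 ≈ -0.0084746)
(-138 - 20)*B = (-138 - 20)*(-1/118) = -158*(-1/118) = 79/59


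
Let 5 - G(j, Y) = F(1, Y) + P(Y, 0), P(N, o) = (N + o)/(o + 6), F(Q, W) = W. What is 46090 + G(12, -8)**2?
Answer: 416659/9 ≈ 46295.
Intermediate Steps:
P(N, o) = (N + o)/(6 + o)
G(j, Y) = 5 - 7*Y/6 (G(j, Y) = 5 - (Y + (Y + 0)/(6 + 0)) = 5 - (Y + Y/6) = 5 - 7*Y/6)
46090 + G(12, -8)**2 = 46090 + (5 - 7/6*(-8))**2 = 46090 + (5 + 28/3)**2 = 46090 + (43/3)**2 = 46090 + 1849/9 = 416659/9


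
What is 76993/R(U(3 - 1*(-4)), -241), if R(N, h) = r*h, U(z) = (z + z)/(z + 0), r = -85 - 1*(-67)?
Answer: 76993/4338 ≈ 17.749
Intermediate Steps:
r = -18 (r = -85 + 67 = -18)
U(z) = 2 (U(z) = (2*z)/z = 2)
R(N, h) = -18*h
76993/R(U(3 - 1*(-4)), -241) = 76993/((-18*(-241))) = 76993/4338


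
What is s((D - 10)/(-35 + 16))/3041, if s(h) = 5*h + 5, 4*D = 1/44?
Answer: 25515/10169104 ≈ 0.0025091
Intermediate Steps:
D = 1/176 (D = (1/4)/44 = (1/4)*(1/44) = 1/176 ≈ 0.0056818)
s(h) = 5 + 5*h
s((D - 10)/(-35 + 16))/3041 = (5 + 5*((1/176 - 10)/(-35 + 16)))/3041 = (5 + 5*(-1759/176/(-19)))*(1/3041) = (5 + 5*(-1759/176*(-1/19)))*(1/3041) = (5 + 5*(1759/3344))*(1/3041) = (5 + 8795/3344)*(1/3041) = (25515/3344)*(1/3041) = 25515/10169104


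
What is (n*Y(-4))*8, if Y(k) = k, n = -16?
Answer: 512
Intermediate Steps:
(n*Y(-4))*8 = -16*(-4)*8 = 64*8 = 512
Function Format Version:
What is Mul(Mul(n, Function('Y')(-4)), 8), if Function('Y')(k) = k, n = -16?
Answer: 512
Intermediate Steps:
Mul(Mul(n, Function('Y')(-4)), 8) = Mul(Mul(-16, -4), 8) = Mul(64, 8) = 512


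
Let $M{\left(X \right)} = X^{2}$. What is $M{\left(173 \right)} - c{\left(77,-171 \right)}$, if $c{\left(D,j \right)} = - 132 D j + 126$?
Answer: $-1708241$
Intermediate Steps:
$c{\left(D,j \right)} = 126 - 132 D j$ ($c{\left(D,j \right)} = - 132 D j + 126 = 126 - 132 D j$)
$M{\left(173 \right)} - c{\left(77,-171 \right)} = 173^{2} - \left(126 - 10164 \left(-171\right)\right) = 29929 - \left(126 + 1738044\right) = 29929 - 1738170 = -1708241$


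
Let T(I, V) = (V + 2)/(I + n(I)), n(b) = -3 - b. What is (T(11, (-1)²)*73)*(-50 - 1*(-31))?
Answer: 1387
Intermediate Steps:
T(I, V) = -⅔ - V/3 (T(I, V) = (V + 2)/(I + (-3 - I)) = (2 + V)/(-3) = (2 + V)*(-⅓) = -⅔ - V/3)
(T(11, (-1)²)*73)*(-50 - 1*(-31)) = ((-⅔ - ⅓*(-1)²)*73)*(-50 - 1*(-31)) = ((-⅔ - ⅓*1)*73)*(-50 + 31) = ((-⅔ - ⅓)*73)*(-19) = -1*73*(-19) = -73*(-19) = 1387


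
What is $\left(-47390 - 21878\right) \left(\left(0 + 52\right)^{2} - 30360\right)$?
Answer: $1915675808$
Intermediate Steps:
$\left(-47390 - 21878\right) \left(\left(0 + 52\right)^{2} - 30360\right) = - 69268 \left(52^{2} - 30360\right) = - 69268 \left(2704 - 30360\right) = \left(-69268\right) \left(-27656\right) = 1915675808$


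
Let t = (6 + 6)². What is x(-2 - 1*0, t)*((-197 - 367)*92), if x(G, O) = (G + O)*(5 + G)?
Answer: -22104288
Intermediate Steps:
t = 144 (t = 12² = 144)
x(G, O) = (5 + G)*(G + O)
x(-2 - 1*0, t)*((-197 - 367)*92) = ((-2 - 1*0)² + 5*(-2 - 1*0) + 5*144 + (-2 - 1*0)*144)*((-197 - 367)*92) = ((-2 + 0)² + 5*(-2 + 0) + 720 + (-2 + 0)*144)*(-564*92) = ((-2)² + 5*(-2) + 720 - 2*144)*(-51888) = (4 - 10 + 720 - 288)*(-51888) = 426*(-51888) = -22104288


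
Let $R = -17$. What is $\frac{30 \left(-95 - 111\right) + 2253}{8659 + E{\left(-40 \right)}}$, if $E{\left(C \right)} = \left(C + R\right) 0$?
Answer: $- \frac{561}{1237} \approx -0.45352$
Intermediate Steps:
$E{\left(C \right)} = 0$ ($E{\left(C \right)} = \left(C - 17\right) 0 = \left(-17 + C\right) 0 = 0$)
$\frac{30 \left(-95 - 111\right) + 2253}{8659 + E{\left(-40 \right)}} = \frac{30 \left(-95 - 111\right) + 2253}{8659 + 0} = \frac{30 \left(-206\right) + 2253}{8659} = \left(-6180 + 2253\right) \frac{1}{8659} = \left(-3927\right) \frac{1}{8659} = - \frac{561}{1237}$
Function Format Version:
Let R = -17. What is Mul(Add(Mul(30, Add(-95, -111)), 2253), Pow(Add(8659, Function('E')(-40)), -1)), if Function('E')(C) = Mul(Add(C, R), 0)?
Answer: Rational(-561, 1237) ≈ -0.45352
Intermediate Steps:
Function('E')(C) = 0 (Function('E')(C) = Mul(Add(C, -17), 0) = Mul(Add(-17, C), 0) = 0)
Mul(Add(Mul(30, Add(-95, -111)), 2253), Pow(Add(8659, Function('E')(-40)), -1)) = Mul(Add(Mul(30, Add(-95, -111)), 2253), Pow(Add(8659, 0), -1)) = Mul(Add(Mul(30, -206), 2253), Pow(8659, -1)) = Mul(Add(-6180, 2253), Rational(1, 8659)) = Mul(-3927, Rational(1, 8659)) = Rational(-561, 1237)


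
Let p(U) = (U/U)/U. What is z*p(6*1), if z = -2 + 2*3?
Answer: ⅔ ≈ 0.66667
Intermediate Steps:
z = 4 (z = -2 + 6 = 4)
p(U) = 1/U
z*p(6*1) = 4/((6*1)) = 4/6 = 4*(⅙) = ⅔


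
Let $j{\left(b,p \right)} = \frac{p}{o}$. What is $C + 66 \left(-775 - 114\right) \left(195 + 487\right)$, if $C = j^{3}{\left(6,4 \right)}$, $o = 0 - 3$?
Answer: $- \frac{1080423100}{27} \approx -4.0016 \cdot 10^{7}$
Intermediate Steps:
$o = -3$ ($o = 0 - 3 = -3$)
$j{\left(b,p \right)} = - \frac{p}{3}$ ($j{\left(b,p \right)} = \frac{p}{-3} = p \left(- \frac{1}{3}\right) = - \frac{p}{3}$)
$C = - \frac{64}{27}$ ($C = \left(\left(- \frac{1}{3}\right) 4\right)^{3} = \left(- \frac{4}{3}\right)^{3} = - \frac{64}{27} \approx -2.3704$)
$C + 66 \left(-775 - 114\right) \left(195 + 487\right) = - \frac{64}{27} + 66 \left(-775 - 114\right) \left(195 + 487\right) = - \frac{64}{27} + 66 \left(\left(-889\right) 682\right) = - \frac{64}{27} + 66 \left(-606298\right) = - \frac{64}{27} - 40015668 = - \frac{1080423100}{27}$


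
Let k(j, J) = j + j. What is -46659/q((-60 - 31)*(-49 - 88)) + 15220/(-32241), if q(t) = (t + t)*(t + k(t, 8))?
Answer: -4731671593433/10022185070898 ≈ -0.47212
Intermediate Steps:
k(j, J) = 2*j
q(t) = 6*t**2 (q(t) = (t + t)*(t + 2*t) = (2*t)*(3*t) = 6*t**2)
-46659/q((-60 - 31)*(-49 - 88)) + 15220/(-32241) = -46659*1/(6*(-60 - 31)**2*(-49 - 88)**2) + 15220/(-32241) = -46659/(6*(-91*(-137))**2) + 15220*(-1/32241) = -46659/(6*12467**2) - 15220/32241 = -46659/(6*155426089) - 15220/32241 = -46659/932556534 - 15220/32241 = -46659*1/932556534 - 15220/32241 = -15553/310852178 - 15220/32241 = -4731671593433/10022185070898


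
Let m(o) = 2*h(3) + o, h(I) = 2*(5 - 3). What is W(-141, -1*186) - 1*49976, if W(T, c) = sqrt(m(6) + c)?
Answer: -49976 + 2*I*sqrt(43) ≈ -49976.0 + 13.115*I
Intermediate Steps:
h(I) = 4 (h(I) = 2*2 = 4)
m(o) = 8 + o (m(o) = 2*4 + o = 8 + o)
W(T, c) = sqrt(14 + c) (W(T, c) = sqrt((8 + 6) + c) = sqrt(14 + c))
W(-141, -1*186) - 1*49976 = sqrt(14 - 1*186) - 1*49976 = sqrt(14 - 186) - 49976 = sqrt(-172) - 49976 = 2*I*sqrt(43) - 49976 = -49976 + 2*I*sqrt(43)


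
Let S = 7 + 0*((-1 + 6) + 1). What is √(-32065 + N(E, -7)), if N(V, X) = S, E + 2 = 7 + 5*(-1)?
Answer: 3*I*√3562 ≈ 179.05*I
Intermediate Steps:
S = 7 (S = 7 + 0*(5 + 1) = 7 + 0*6 = 7 + 0 = 7)
E = 0 (E = -2 + (7 + 5*(-1)) = -2 + (7 - 5) = -2 + 2 = 0)
N(V, X) = 7
√(-32065 + N(E, -7)) = √(-32065 + 7) = √(-32058) = 3*I*√3562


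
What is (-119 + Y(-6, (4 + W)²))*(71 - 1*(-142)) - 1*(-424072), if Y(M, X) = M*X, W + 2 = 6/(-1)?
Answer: 378277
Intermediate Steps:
W = -8 (W = -2 + 6/(-1) = -2 + 6*(-1) = -2 - 6 = -8)
(-119 + Y(-6, (4 + W)²))*(71 - 1*(-142)) - 1*(-424072) = (-119 - 6*(4 - 8)²)*(71 - 1*(-142)) - 1*(-424072) = (-119 - 6*(-4)²)*(71 + 142) + 424072 = (-119 - 6*16)*213 + 424072 = (-119 - 96)*213 + 424072 = -215*213 + 424072 = -45795 + 424072 = 378277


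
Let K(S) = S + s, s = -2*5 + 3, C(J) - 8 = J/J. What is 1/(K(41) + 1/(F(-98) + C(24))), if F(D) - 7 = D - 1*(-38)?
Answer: 44/1495 ≈ 0.029431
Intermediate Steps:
C(J) = 9 (C(J) = 8 + J/J = 8 + 1 = 9)
F(D) = 45 + D (F(D) = 7 + (D - 1*(-38)) = 7 + (D + 38) = 7 + (38 + D) = 45 + D)
s = -7 (s = -10 + 3 = -7)
K(S) = -7 + S (K(S) = S - 7 = -7 + S)
1/(K(41) + 1/(F(-98) + C(24))) = 1/((-7 + 41) + 1/((45 - 98) + 9)) = 1/(34 + 1/(-53 + 9)) = 1/(34 + 1/(-44)) = 1/(34 - 1/44) = 1/(1495/44) = 44/1495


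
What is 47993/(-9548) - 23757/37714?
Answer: -92583629/16367876 ≈ -5.6564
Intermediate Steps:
47993/(-9548) - 23757/37714 = 47993*(-1/9548) - 23757*1/37714 = -4363/868 - 23757/37714 = -92583629/16367876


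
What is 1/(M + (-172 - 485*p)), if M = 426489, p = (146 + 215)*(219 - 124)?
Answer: -1/16206758 ≈ -6.1703e-8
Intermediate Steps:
p = 34295 (p = 361*95 = 34295)
1/(M + (-172 - 485*p)) = 1/(426489 + (-172 - 485*34295)) = 1/(426489 + (-172 - 16633075)) = 1/(426489 - 16633247) = 1/(-16206758) = -1/16206758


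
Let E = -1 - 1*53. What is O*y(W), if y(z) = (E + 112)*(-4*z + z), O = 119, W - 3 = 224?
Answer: -4700262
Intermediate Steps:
W = 227 (W = 3 + 224 = 227)
E = -54 (E = -1 - 53 = -54)
y(z) = -174*z (y(z) = (-54 + 112)*(-4*z + z) = 58*(-3*z) = -174*z)
O*y(W) = 119*(-174*227) = 119*(-39498) = -4700262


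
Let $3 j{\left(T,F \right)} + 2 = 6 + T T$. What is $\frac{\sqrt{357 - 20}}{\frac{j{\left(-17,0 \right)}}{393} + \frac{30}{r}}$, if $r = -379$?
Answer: $\frac{446841 \sqrt{337}}{75677} \approx 108.39$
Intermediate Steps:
$j{\left(T,F \right)} = \frac{4}{3} + \frac{T^{2}}{3}$ ($j{\left(T,F \right)} = - \frac{2}{3} + \frac{6 + T T}{3} = - \frac{2}{3} + \frac{6 + T^{2}}{3} = - \frac{2}{3} + \left(2 + \frac{T^{2}}{3}\right) = \frac{4}{3} + \frac{T^{2}}{3}$)
$\frac{\sqrt{357 - 20}}{\frac{j{\left(-17,0 \right)}}{393} + \frac{30}{r}} = \frac{\sqrt{357 - 20}}{\frac{\frac{4}{3} + \frac{\left(-17\right)^{2}}{3}}{393} + \frac{30}{-379}} = \frac{\sqrt{337}}{\left(\frac{4}{3} + \frac{1}{3} \cdot 289\right) \frac{1}{393} + 30 \left(- \frac{1}{379}\right)} = \frac{\sqrt{337}}{\left(\frac{4}{3} + \frac{289}{3}\right) \frac{1}{393} - \frac{30}{379}} = \frac{\sqrt{337}}{\frac{293}{3} \cdot \frac{1}{393} - \frac{30}{379}} = \frac{\sqrt{337}}{\frac{293}{1179} - \frac{30}{379}} = \frac{\sqrt{337}}{\frac{75677}{446841}} = \sqrt{337} \cdot \frac{446841}{75677} = \frac{446841 \sqrt{337}}{75677}$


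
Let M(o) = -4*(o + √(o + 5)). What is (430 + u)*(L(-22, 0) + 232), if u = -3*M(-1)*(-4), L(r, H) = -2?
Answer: 87860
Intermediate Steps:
M(o) = -4*o - 4*√(5 + o) (M(o) = -4*(o + √(5 + o)) = -4*o - 4*√(5 + o))
u = -48 (u = -3*(-4*(-1) - 4*√(5 - 1))*(-4) = -3*(4 - 4*√4)*(-4) = -3*(4 - 4*2)*(-4) = -3*(4 - 8)*(-4) = -3*(-4)*(-4) = 12*(-4) = -48)
(430 + u)*(L(-22, 0) + 232) = (430 - 48)*(-2 + 232) = 382*230 = 87860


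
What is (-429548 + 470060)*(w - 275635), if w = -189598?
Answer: -18847519296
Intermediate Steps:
(-429548 + 470060)*(w - 275635) = (-429548 + 470060)*(-189598 - 275635) = 40512*(-465233) = -18847519296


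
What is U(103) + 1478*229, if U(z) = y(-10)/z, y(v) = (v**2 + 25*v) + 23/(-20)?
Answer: 697228697/2060 ≈ 3.3846e+5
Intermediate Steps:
y(v) = -23/20 + v**2 + 25*v (y(v) = (v**2 + 25*v) + 23*(-1/20) = (v**2 + 25*v) - 23/20 = -23/20 + v**2 + 25*v)
U(z) = -3023/(20*z) (U(z) = (-23/20 + (-10)**2 + 25*(-10))/z = (-23/20 + 100 - 250)/z = -3023/(20*z))
U(103) + 1478*229 = -3023/20/103 + 1478*229 = -3023/20*1/103 + 338462 = -3023/2060 + 338462 = 697228697/2060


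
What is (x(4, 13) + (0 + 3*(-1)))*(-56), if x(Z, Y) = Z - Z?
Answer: 168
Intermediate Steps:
x(Z, Y) = 0
(x(4, 13) + (0 + 3*(-1)))*(-56) = (0 + (0 + 3*(-1)))*(-56) = (0 + (0 - 3))*(-56) = (0 - 3)*(-56) = -3*(-56) = 168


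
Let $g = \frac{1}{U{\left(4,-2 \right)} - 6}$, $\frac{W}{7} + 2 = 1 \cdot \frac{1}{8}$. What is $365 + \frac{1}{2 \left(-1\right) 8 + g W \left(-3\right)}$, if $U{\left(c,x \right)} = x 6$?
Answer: $\frac{106199}{291} \approx 364.94$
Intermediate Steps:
$U{\left(c,x \right)} = 6 x$
$W = - \frac{105}{8}$ ($W = -14 + 7 \cdot 1 \cdot \frac{1}{8} = -14 + 7 \cdot \frac{1}{8} = -14 + \frac{7}{8} = - \frac{105}{8} \approx -13.125$)
$g = - \frac{1}{18}$ ($g = \frac{1}{6 \left(-2\right) - 6} = \frac{1}{-12 - 6} = \frac{1}{-18} = - \frac{1}{18} \approx -0.055556$)
$365 + \frac{1}{2 \left(-1\right) 8 + g W \left(-3\right)} = 365 + \frac{1}{2 \left(-1\right) 8 + \left(- \frac{1}{18}\right) \left(- \frac{105}{8}\right) \left(-3\right)} = 365 + \frac{1}{\left(-2\right) 8 + \frac{35}{48} \left(-3\right)} = 365 + \frac{1}{-16 - \frac{35}{16}} = 365 + \frac{1}{- \frac{291}{16}} = 365 - \frac{16}{291} = \frac{106199}{291}$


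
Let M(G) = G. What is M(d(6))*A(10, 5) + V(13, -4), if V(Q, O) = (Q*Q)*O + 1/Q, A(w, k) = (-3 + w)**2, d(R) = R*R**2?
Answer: 128805/13 ≈ 9908.1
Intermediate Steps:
d(R) = R**3
V(Q, O) = 1/Q + O*Q**2 (V(Q, O) = Q**2*O + 1/Q = O*Q**2 + 1/Q = 1/Q + O*Q**2)
M(d(6))*A(10, 5) + V(13, -4) = 6**3*(-3 + 10)**2 + (1 - 4*13**3)/13 = 216*7**2 + (1 - 4*2197)/13 = 216*49 + (1 - 8788)/13 = 10584 + (1/13)*(-8787) = 10584 - 8787/13 = 128805/13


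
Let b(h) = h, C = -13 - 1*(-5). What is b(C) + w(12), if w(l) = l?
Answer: 4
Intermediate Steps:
C = -8 (C = -13 + 5 = -8)
b(C) + w(12) = -8 + 12 = 4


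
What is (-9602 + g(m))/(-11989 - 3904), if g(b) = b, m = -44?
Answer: 9646/15893 ≈ 0.60693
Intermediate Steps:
(-9602 + g(m))/(-11989 - 3904) = (-9602 - 44)/(-11989 - 3904) = -9646/(-15893) = -9646*(-1/15893) = 9646/15893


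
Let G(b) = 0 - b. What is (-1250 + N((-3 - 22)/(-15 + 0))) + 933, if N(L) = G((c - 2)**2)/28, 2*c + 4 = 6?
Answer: -8877/28 ≈ -317.04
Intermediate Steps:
c = 1 (c = -2 + (1/2)*6 = -2 + 3 = 1)
G(b) = -b
N(L) = -1/28 (N(L) = -(1 - 2)**2/28 = -1*(-1)**2*(1/28) = -1*1*(1/28) = -1*1/28 = -1/28)
(-1250 + N((-3 - 22)/(-15 + 0))) + 933 = (-1250 - 1/28) + 933 = -35001/28 + 933 = -8877/28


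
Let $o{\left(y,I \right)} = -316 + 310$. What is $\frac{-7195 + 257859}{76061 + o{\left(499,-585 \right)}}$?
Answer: $\frac{250664}{76055} \approx 3.2958$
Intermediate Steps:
$o{\left(y,I \right)} = -6$
$\frac{-7195 + 257859}{76061 + o{\left(499,-585 \right)}} = \frac{-7195 + 257859}{76061 - 6} = \frac{250664}{76055}$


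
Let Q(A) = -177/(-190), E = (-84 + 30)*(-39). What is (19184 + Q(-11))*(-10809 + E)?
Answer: -31723627311/190 ≈ -1.6697e+8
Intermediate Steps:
E = 2106 (E = -54*(-39) = 2106)
Q(A) = 177/190 (Q(A) = -177*(-1/190) = 177/190)
(19184 + Q(-11))*(-10809 + E) = (19184 + 177/190)*(-10809 + 2106) = (3645137/190)*(-8703) = -31723627311/190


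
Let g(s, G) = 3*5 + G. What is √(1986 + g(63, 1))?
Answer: √2002 ≈ 44.744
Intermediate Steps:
g(s, G) = 15 + G
√(1986 + g(63, 1)) = √(1986 + (15 + 1)) = √(1986 + 16) = √2002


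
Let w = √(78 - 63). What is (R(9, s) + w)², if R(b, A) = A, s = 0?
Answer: 15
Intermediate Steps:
w = √15 ≈ 3.8730
(R(9, s) + w)² = (0 + √15)² = (√15)² = 15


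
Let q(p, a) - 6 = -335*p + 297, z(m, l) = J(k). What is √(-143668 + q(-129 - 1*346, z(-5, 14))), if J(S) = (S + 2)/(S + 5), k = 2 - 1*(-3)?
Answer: 4*√985 ≈ 125.54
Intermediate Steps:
k = 5 (k = 2 + 3 = 5)
J(S) = (2 + S)/(5 + S)
z(m, l) = 7/10 (z(m, l) = (2 + 5)/(5 + 5) = 7/10)
q(p, a) = 303 - 335*p (q(p, a) = 6 + (-335*p + 297) = 6 + (297 - 335*p) = 303 - 335*p)
√(-143668 + q(-129 - 1*346, z(-5, 14))) = √(-143668 + (303 - 335*(-129 - 1*346))) = √(-143668 + (303 - 335*(-129 - 346))) = √(-143668 + (303 - 335*(-475))) = √(-143668 + (303 + 159125)) = √(-143668 + 159428) = √15760 = 4*√985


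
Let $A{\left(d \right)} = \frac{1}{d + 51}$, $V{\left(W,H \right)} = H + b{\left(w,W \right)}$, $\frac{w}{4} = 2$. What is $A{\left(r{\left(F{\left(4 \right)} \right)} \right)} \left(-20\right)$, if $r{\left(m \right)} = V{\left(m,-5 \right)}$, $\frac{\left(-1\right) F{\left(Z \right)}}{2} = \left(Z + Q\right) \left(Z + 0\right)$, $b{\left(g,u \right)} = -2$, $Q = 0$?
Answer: $- \frac{5}{11} \approx -0.45455$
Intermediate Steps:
$w = 8$ ($w = 4 \cdot 2 = 8$)
$F{\left(Z \right)} = - 2 Z^{2}$ ($F{\left(Z \right)} = - 2 \left(Z + 0\right) \left(Z + 0\right) = - 2 Z Z = - 2 Z^{2}$)
$V{\left(W,H \right)} = -2 + H$ ($V{\left(W,H \right)} = H - 2 = -2 + H$)
$r{\left(m \right)} = -7$ ($r{\left(m \right)} = -2 - 5 = -7$)
$A{\left(d \right)} = \frac{1}{51 + d}$
$A{\left(r{\left(F{\left(4 \right)} \right)} \right)} \left(-20\right) = \frac{1}{51 - 7} \left(-20\right) = \frac{1}{44} \left(-20\right) = - \frac{5}{11}$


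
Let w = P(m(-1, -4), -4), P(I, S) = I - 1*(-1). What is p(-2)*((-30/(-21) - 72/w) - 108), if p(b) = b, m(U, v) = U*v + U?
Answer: 1744/7 ≈ 249.14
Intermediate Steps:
m(U, v) = U + U*v
P(I, S) = 1 + I (P(I, S) = I + 1 = 1 + I)
w = 4 (w = 1 - (1 - 4) = 1 - 1*(-3) = 1 + 3 = 4)
p(-2)*((-30/(-21) - 72/w) - 108) = -2*((-30/(-21) - 72/4) - 108) = -2*((-30*(-1/21) - 72*1/4) - 108) = -2*((10/7 - 18) - 108) = -2*(-116/7 - 108) = -2*(-872/7) = 1744/7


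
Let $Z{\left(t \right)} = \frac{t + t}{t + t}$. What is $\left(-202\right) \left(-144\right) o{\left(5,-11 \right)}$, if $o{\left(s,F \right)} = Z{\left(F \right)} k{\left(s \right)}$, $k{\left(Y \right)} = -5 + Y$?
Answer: $0$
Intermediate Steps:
$Z{\left(t \right)} = 1$ ($Z{\left(t \right)} = \frac{2 t}{2 t} = 2 t \frac{1}{2 t} = 1$)
$o{\left(s,F \right)} = -5 + s$ ($o{\left(s,F \right)} = 1 \left(-5 + s\right) = -5 + s$)
$\left(-202\right) \left(-144\right) o{\left(5,-11 \right)} = \left(-202\right) \left(-144\right) \left(-5 + 5\right) = 29088 \cdot 0 = 0$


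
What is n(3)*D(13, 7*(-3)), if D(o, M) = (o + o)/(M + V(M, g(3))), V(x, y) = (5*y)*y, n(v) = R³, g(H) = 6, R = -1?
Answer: -26/159 ≈ -0.16352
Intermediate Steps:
n(v) = -1 (n(v) = (-1)³ = -1)
V(x, y) = 5*y²
D(o, M) = 2*o/(180 + M) (D(o, M) = (o + o)/(M + 5*6²) = (2*o)/(M + 5*36) = (2*o)/(M + 180) = (2*o)/(180 + M) = 2*o/(180 + M))
n(3)*D(13, 7*(-3)) = -2*13/(180 + 7*(-3)) = -2*13/(180 - 21) = -2*13/159 = -1*26/159 = -26/159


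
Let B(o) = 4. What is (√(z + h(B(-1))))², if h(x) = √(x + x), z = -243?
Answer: -243 + 2*√2 ≈ -240.17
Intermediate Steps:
h(x) = √2*√x (h(x) = √(2*x) = √2*√x)
(√(z + h(B(-1))))² = (√(-243 + √2*√4))² = (√(-243 + √2*2))² = (√(-243 + 2*√2))² = -243 + 2*√2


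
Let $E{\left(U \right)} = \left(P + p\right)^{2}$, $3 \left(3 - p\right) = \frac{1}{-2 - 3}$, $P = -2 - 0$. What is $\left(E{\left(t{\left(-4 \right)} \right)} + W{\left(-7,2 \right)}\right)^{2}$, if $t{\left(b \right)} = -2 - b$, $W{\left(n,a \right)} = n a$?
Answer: $\frac{8375236}{50625} \approx 165.44$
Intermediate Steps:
$W{\left(n,a \right)} = a n$
$P = -2$ ($P = -2 + 0 = -2$)
$p = \frac{46}{15}$ ($p = 3 - \frac{1}{3 \left(-2 - 3\right)} = 3 - \frac{1}{3 \left(-5\right)} = 3 - - \frac{1}{15} = 3 + \frac{1}{15} = \frac{46}{15} \approx 3.0667$)
$E{\left(U \right)} = \frac{256}{225}$ ($E{\left(U \right)} = \left(-2 + \frac{46}{15}\right)^{2} = \left(\frac{16}{15}\right)^{2} = \frac{256}{225}$)
$\left(E{\left(t{\left(-4 \right)} \right)} + W{\left(-7,2 \right)}\right)^{2} = \left(\frac{256}{225} + 2 \left(-7\right)\right)^{2} = \left(\frac{256}{225} - 14\right)^{2} = \left(- \frac{2894}{225}\right)^{2} = \frac{8375236}{50625}$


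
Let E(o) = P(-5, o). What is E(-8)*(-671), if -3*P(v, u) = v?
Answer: -3355/3 ≈ -1118.3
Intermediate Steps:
P(v, u) = -v/3
E(o) = 5/3 (E(o) = -1/3*(-5) = 5/3)
E(-8)*(-671) = (5/3)*(-671) = -3355/3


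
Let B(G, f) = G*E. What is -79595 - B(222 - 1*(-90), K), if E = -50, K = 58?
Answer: -63995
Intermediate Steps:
B(G, f) = -50*G (B(G, f) = G*(-50) = -50*G)
-79595 - B(222 - 1*(-90), K) = -79595 - (-50)*(222 - 1*(-90)) = -79595 - (-50)*(222 + 90) = -79595 - (-50)*312 = -79595 - 1*(-15600) = -79595 + 15600 = -63995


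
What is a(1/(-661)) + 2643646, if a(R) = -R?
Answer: 1747450007/661 ≈ 2.6436e+6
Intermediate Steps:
a(1/(-661)) + 2643646 = -1/(-661) + 2643646 = -1*(-1/661) + 2643646 = 1/661 + 2643646 = 1747450007/661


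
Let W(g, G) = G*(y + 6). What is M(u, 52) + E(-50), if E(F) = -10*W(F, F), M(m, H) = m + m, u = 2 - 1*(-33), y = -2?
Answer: 2070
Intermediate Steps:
u = 35 (u = 2 + 33 = 35)
W(g, G) = 4*G (W(g, G) = G*(-2 + 6) = G*4 = 4*G)
M(m, H) = 2*m
E(F) = -40*F
M(u, 52) + E(-50) = 2*35 - 40*(-50) = 70 + 2000 = 2070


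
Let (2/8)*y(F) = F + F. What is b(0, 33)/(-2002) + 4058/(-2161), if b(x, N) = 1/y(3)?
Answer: -194980945/103831728 ≈ -1.8779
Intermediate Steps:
y(F) = 8*F (y(F) = 4*(F + F) = 4*(2*F) = 8*F)
b(x, N) = 1/24 (b(x, N) = 1/(8*3) = 1/24)
b(0, 33)/(-2002) + 4058/(-2161) = (1/24)/(-2002) + 4058/(-2161) = (1/24)*(-1/2002) + 4058*(-1/2161) = -1/48048 - 4058/2161 = -194980945/103831728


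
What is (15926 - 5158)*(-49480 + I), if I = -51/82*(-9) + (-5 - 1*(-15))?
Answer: -21837940104/41 ≈ -5.3263e+8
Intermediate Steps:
I = 1279/82 (I = -51*1/82*(-9) + (-5 + 15) = -51/82*(-9) + 10 = 459/82 + 10 = 1279/82 ≈ 15.598)
(15926 - 5158)*(-49480 + I) = (15926 - 5158)*(-49480 + 1279/82) = 10768*(-4056081/82) = -21837940104/41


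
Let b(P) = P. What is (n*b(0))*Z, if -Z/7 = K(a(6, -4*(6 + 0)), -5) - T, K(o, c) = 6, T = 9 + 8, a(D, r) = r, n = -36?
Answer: 0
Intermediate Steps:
T = 17
Z = 77 (Z = -7*(6 - 1*17) = -7*(6 - 17) = -7*(-11) = 77)
(n*b(0))*Z = -36*0*77 = 0*77 = 0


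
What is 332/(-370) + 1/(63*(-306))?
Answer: -3200333/3566430 ≈ -0.89735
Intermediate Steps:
332/(-370) + 1/(63*(-306)) = 332*(-1/370) + (1/63)*(-1/306) = -166/185 - 1/19278 = -3200333/3566430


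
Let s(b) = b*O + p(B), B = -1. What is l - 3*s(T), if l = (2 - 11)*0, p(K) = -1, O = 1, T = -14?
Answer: 45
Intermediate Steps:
s(b) = -1 + b (s(b) = b*1 - 1 = b - 1 = -1 + b)
l = 0 (l = -9*0 = 0)
l - 3*s(T) = 0 - 3*(-1 - 14) = 0 - 3*(-15) = 0 + 45 = 45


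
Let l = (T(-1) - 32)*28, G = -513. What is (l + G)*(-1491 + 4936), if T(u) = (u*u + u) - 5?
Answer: -5336305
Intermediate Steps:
T(u) = -5 + u + u² (T(u) = (u² + u) - 5 = (u + u²) - 5 = -5 + u + u²)
l = -1036 (l = ((-5 - 1 + (-1)²) - 32)*28 = ((-5 - 1 + 1) - 32)*28 = (-5 - 32)*28 = -37*28 = -1036)
(l + G)*(-1491 + 4936) = (-1036 - 513)*(-1491 + 4936) = -1549*3445 = -5336305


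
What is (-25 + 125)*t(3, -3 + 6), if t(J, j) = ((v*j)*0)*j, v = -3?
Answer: 0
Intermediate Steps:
t(J, j) = 0 (t(J, j) = (-3*j*0)*j = 0*j = 0)
(-25 + 125)*t(3, -3 + 6) = (-25 + 125)*0 = 100*0 = 0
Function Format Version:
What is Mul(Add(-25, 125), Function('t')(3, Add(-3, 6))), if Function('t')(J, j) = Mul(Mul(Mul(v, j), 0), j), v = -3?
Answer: 0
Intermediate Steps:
Function('t')(J, j) = 0 (Function('t')(J, j) = Mul(Mul(Mul(-3, j), 0), j) = Mul(0, j) = 0)
Mul(Add(-25, 125), Function('t')(3, Add(-3, 6))) = Mul(Add(-25, 125), 0) = Mul(100, 0) = 0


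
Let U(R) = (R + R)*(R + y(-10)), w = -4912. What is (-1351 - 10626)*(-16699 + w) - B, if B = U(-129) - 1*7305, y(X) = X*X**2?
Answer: 258550970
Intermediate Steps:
y(X) = X**3
U(R) = 2*R*(-1000 + R) (U(R) = (R + R)*(R + (-10)**3) = (2*R)*(R - 1000) = (2*R)*(-1000 + R) = 2*R*(-1000 + R))
B = 283977 (B = 2*(-129)*(-1000 - 129) - 1*7305 = 2*(-129)*(-1129) - 7305 = 291282 - 7305 = 283977)
(-1351 - 10626)*(-16699 + w) - B = (-1351 - 10626)*(-16699 - 4912) - 1*283977 = -11977*(-21611) - 283977 = 258834947 - 283977 = 258550970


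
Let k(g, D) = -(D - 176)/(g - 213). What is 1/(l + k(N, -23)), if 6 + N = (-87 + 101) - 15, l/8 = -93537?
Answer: -220/164625319 ≈ -1.3364e-6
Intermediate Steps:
l = -748296 (l = 8*(-93537) = -748296)
N = -7 (N = -6 + ((-87 + 101) - 15) = -6 + (14 - 15) = -6 - 1 = -7)
k(g, D) = -(-176 + D)/(-213 + g)
1/(l + k(N, -23)) = 1/(-748296 + (176 - 1*(-23))/(-213 - 7)) = 1/(-748296 + (176 + 23)/(-220)) = 1/(-748296 - 1/220*199) = 1/(-748296 - 199/220) = 1/(-164625319/220) = -220/164625319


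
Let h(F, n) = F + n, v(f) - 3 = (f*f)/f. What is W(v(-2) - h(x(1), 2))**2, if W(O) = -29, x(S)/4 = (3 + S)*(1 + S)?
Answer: 841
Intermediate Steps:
x(S) = 4*(1 + S)*(3 + S) (x(S) = 4*((3 + S)*(1 + S)) = 4*((1 + S)*(3 + S)) = 4*(1 + S)*(3 + S))
v(f) = 3 + f (v(f) = 3 + (f*f)/f = 3 + f**2/f = 3 + f)
W(v(-2) - h(x(1), 2))**2 = (-29)**2 = 841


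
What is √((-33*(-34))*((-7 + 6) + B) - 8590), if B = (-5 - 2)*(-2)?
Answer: 2*√1499 ≈ 77.434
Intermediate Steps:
B = 14 (B = -7*(-2) = 14)
√((-33*(-34))*((-7 + 6) + B) - 8590) = √((-33*(-34))*((-7 + 6) + 14) - 8590) = √(1122*(-1 + 14) - 8590) = √(1122*13 - 8590) = √(14586 - 8590) = √5996 = 2*√1499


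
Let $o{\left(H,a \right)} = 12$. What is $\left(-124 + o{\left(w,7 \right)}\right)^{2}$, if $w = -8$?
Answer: $12544$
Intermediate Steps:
$\left(-124 + o{\left(w,7 \right)}\right)^{2} = \left(-124 + 12\right)^{2} = \left(-112\right)^{2} = 12544$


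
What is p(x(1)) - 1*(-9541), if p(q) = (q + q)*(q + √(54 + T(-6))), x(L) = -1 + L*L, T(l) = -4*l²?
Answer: 9541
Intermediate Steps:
x(L) = -1 + L²
p(q) = 2*q*(q + 3*I*√10) (p(q) = (q + q)*(q + √(54 - 4*(-6)²)) = (2*q)*(q + √(54 - 4*36)) = (2*q)*(q + √(54 - 144)) = (2*q)*(q + √(-90)) = (2*q)*(q + 3*I*√10) = 2*q*(q + 3*I*√10))
p(x(1)) - 1*(-9541) = 2*(-1 + 1²)*((-1 + 1²) + 3*I*√10) - 1*(-9541) = 2*(-1 + 1)*((-1 + 1) + 3*I*√10) + 9541 = 2*0*(0 + 3*I*√10) + 9541 = 2*0*(3*I*√10) + 9541 = 0 + 9541 = 9541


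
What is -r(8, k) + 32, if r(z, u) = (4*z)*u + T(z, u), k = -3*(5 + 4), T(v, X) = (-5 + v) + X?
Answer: 920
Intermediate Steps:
T(v, X) = -5 + X + v
k = -27 (k = -3*9 = -27)
r(z, u) = -5 + u + z + 4*u*z (r(z, u) = (4*z)*u + (-5 + u + z) = 4*u*z + (-5 + u + z) = -5 + u + z + 4*u*z)
-r(8, k) + 32 = -(-5 - 27 + 8 + 4*(-27)*8) + 32 = -(-5 - 27 + 8 - 864) + 32 = -1*(-888) + 32 = 888 + 32 = 920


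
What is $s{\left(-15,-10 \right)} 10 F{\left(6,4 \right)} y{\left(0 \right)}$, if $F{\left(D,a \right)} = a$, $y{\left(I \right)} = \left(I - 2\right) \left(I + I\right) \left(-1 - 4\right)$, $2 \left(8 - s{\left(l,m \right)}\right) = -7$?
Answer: $0$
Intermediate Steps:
$s{\left(l,m \right)} = \frac{23}{2}$ ($s{\left(l,m \right)} = 8 - - \frac{7}{2} = 8 + \frac{7}{2} = \frac{23}{2}$)
$y{\left(I \right)} = - 10 I \left(-2 + I\right)$ ($y{\left(I \right)} = \left(-2 + I\right) 2 I \left(-5\right) = 2 I \left(-2 + I\right) \left(-5\right) = - 10 I \left(-2 + I\right)$)
$s{\left(-15,-10 \right)} 10 F{\left(6,4 \right)} y{\left(0 \right)} = \frac{23 \cdot 10 \cdot 4 \cdot 10 \cdot 0 \left(2 - 0\right)}{2} = \frac{23 \cdot 40 \cdot 10 \cdot 0 \left(2 + 0\right)}{2} = \frac{23 \cdot 40 \cdot 10 \cdot 0 \cdot 2}{2} = \frac{23 \cdot 40 \cdot 0}{2} = \frac{23}{2} \cdot 0 = 0$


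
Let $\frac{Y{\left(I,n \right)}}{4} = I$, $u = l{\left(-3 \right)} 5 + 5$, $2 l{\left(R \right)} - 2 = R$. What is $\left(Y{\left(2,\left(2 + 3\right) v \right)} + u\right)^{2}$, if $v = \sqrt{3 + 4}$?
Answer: $\frac{441}{4} \approx 110.25$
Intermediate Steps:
$v = \sqrt{7} \approx 2.6458$
$l{\left(R \right)} = 1 + \frac{R}{2}$
$u = \frac{5}{2}$ ($u = \left(1 + \frac{1}{2} \left(-3\right)\right) 5 + 5 = \left(1 - \frac{3}{2}\right) 5 + 5 = \left(- \frac{1}{2}\right) 5 + 5 = - \frac{5}{2} + 5 = \frac{5}{2} \approx 2.5$)
$Y{\left(I,n \right)} = 4 I$
$\left(Y{\left(2,\left(2 + 3\right) v \right)} + u\right)^{2} = \left(4 \cdot 2 + \frac{5}{2}\right)^{2} = \left(8 + \frac{5}{2}\right)^{2} = \left(\frac{21}{2}\right)^{2} = \frac{441}{4}$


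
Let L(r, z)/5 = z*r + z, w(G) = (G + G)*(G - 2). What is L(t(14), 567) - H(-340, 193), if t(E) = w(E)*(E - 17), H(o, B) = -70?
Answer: -2854775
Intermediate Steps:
w(G) = 2*G*(-2 + G) (w(G) = (2*G)*(-2 + G) = 2*G*(-2 + G))
t(E) = 2*E*(-17 + E)*(-2 + E) (t(E) = (2*E*(-2 + E))*(E - 17) = (2*E*(-2 + E))*(-17 + E) = 2*E*(-17 + E)*(-2 + E))
L(r, z) = 5*z + 5*r*z (L(r, z) = 5*(z*r + z) = 5*(r*z + z) = 5*(z + r*z) = 5*z + 5*r*z)
L(t(14), 567) - H(-340, 193) = 5*567*(1 + 2*14*(-17 + 14)*(-2 + 14)) - 1*(-70) = 5*567*(1 + 2*14*(-3)*12) + 70 = 5*567*(1 - 1008) + 70 = 5*567*(-1007) + 70 = -2854845 + 70 = -2854775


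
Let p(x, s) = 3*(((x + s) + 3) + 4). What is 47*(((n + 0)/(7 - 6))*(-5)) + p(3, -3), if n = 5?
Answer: -1154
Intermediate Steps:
p(x, s) = 21 + 3*s + 3*x (p(x, s) = 3*(((s + x) + 3) + 4) = 3*((3 + s + x) + 4) = 3*(7 + s + x) = 21 + 3*s + 3*x)
47*(((n + 0)/(7 - 6))*(-5)) + p(3, -3) = 47*(((5 + 0)/(7 - 6))*(-5)) + (21 + 3*(-3) + 3*3) = 47*((5/1)*(-5)) + (21 - 9 + 9) = 47*((5*1)*(-5)) + 21 = 47*(5*(-5)) + 21 = 47*(-25) + 21 = -1175 + 21 = -1154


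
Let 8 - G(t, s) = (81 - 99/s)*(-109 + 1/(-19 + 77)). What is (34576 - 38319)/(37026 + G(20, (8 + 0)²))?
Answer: -13894016/169612493 ≈ -0.081916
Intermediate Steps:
G(t, s) = 512465/58 - 625779/(58*s) (G(t, s) = 8 - (81 - 99/s)*(-109 + 1/(-19 + 77)) = 8 - (81 - 99/s)*(-109 + 1/58) = 8 - (81 - 99/s)*(-6321)/58 = 8 - (-512001/58 + 625779/(58*s)) = 8 + (512001/58 - 625779/(58*s)) = 512465/58 - 625779/(58*s))
(34576 - 38319)/(37026 + G(20, (8 + 0)²)) = (34576 - 38319)/(37026 + (-625779 + 512465*(8 + 0)²)/(58*((8 + 0)²))) = -3743/(37026 + (-625779 + 512465*8²)/(58*(8²))) = -3743/(37026 + (1/58)*(-625779 + 512465*64)/64) = -3743/(37026 + (1/58)*(1/64)*(-625779 + 32797760)) = -3743/(37026 + (1/58)*(1/64)*32171981) = -3743/(37026 + 32171981/3712) = -3743/169612493/3712 = -3743*3712/169612493 = -13894016/169612493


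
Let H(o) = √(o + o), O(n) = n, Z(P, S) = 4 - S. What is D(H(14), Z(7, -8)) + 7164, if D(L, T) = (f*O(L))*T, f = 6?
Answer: 7164 + 144*√7 ≈ 7545.0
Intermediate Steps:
H(o) = √2*√o (H(o) = √(2*o) = √2*√o)
D(L, T) = 6*L*T (D(L, T) = (6*L)*T = 6*L*T)
D(H(14), Z(7, -8)) + 7164 = 6*(√2*√14)*(4 - 1*(-8)) + 7164 = 6*(2*√7)*(4 + 8) + 7164 = 6*(2*√7)*12 + 7164 = 144*√7 + 7164 = 7164 + 144*√7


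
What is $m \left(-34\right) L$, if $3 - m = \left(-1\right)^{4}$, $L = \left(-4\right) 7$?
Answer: $1904$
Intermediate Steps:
$L = -28$
$m = 2$ ($m = 3 - \left(-1\right)^{4} = 3 - 1 = 2$)
$m \left(-34\right) L = 2 \left(-34\right) \left(-28\right) = \left(-68\right) \left(-28\right) = 1904$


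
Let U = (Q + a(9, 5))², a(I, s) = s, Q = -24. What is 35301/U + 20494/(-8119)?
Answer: 279210485/2930959 ≈ 95.262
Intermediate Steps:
U = 361 (U = (-24 + 5)² = (-19)² = 361)
35301/U + 20494/(-8119) = 35301/361 + 20494/(-8119) = 35301*(1/361) + 20494*(-1/8119) = 35301/361 - 20494/8119 = 279210485/2930959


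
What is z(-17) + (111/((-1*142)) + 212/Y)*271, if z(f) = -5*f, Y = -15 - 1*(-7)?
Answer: -518892/71 ≈ -7308.3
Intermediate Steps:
Y = -8 (Y = -15 + 7 = -8)
z(-17) + (111/((-1*142)) + 212/Y)*271 = -5*(-17) + (111/((-1*142)) + 212/(-8))*271 = 85 + (111/(-142) + 212*(-⅛))*271 = 85 + (111*(-1/142) - 53/2)*271 = 85 + (-111/142 - 53/2)*271 = 85 - 1937/71*271 = 85 - 524927/71 = -518892/71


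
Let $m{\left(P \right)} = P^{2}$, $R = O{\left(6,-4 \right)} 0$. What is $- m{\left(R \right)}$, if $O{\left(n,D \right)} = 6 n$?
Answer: $0$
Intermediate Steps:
$R = 0$ ($R = 6 \cdot 6 \cdot 0 = 36 \cdot 0 = 0$)
$- m{\left(R \right)} = - 0^{2} = \left(-1\right) 0 = 0$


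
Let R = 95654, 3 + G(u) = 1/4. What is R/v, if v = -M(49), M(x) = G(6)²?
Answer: -1530464/121 ≈ -12648.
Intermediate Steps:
G(u) = -11/4 (G(u) = -3 + 1/4 = -3 + ¼ = -11/4)
M(x) = 121/16 (M(x) = (-11/4)² = 121/16)
v = -121/16 (v = -1*121/16 = -121/16 ≈ -7.5625)
R/v = 95654/(-121/16) = 95654*(-16/121) = -1530464/121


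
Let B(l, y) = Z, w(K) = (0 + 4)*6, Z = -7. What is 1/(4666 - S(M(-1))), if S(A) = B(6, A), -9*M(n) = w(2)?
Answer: 1/4673 ≈ 0.00021400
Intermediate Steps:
w(K) = 24 (w(K) = 4*6 = 24)
M(n) = -8/3 (M(n) = -⅑*24 = -8/3)
B(l, y) = -7
S(A) = -7
1/(4666 - S(M(-1))) = 1/(4666 - 1*(-7)) = 1/(4666 + 7) = 1/4673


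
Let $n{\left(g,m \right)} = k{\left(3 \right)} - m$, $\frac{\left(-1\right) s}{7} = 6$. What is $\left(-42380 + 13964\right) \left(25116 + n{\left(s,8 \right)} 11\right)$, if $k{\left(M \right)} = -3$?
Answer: $-710257920$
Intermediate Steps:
$s = -42$ ($s = \left(-7\right) 6 = -42$)
$n{\left(g,m \right)} = -3 - m$
$\left(-42380 + 13964\right) \left(25116 + n{\left(s,8 \right)} 11\right) = \left(-42380 + 13964\right) \left(25116 + \left(-3 - 8\right) 11\right) = - 28416 \left(25116 + \left(-3 - 8\right) 11\right) = - 28416 \left(25116 - 121\right) = \left(-28416\right) 24995 = -710257920$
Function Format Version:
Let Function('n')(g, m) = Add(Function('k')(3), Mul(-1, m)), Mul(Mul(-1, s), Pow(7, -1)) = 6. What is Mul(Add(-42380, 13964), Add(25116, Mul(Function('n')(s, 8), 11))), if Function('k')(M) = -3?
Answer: -710257920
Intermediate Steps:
s = -42 (s = Mul(-7, 6) = -42)
Function('n')(g, m) = Add(-3, Mul(-1, m))
Mul(Add(-42380, 13964), Add(25116, Mul(Function('n')(s, 8), 11))) = Mul(Add(-42380, 13964), Add(25116, Mul(Add(-3, Mul(-1, 8)), 11))) = Mul(-28416, Add(25116, Mul(Add(-3, -8), 11))) = Mul(-28416, Add(25116, Mul(-11, 11))) = Mul(-28416, Add(25116, -121)) = Mul(-28416, 24995) = -710257920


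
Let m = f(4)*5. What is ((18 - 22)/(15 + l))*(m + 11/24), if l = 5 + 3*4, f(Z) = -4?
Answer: 469/192 ≈ 2.4427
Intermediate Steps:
l = 17 (l = 5 + 12 = 17)
m = -20 (m = -4*5 = -20)
((18 - 22)/(15 + l))*(m + 11/24) = ((18 - 22)/(15 + 17))*(-20 + 11/24) = (-4/32)*(-20 + 11*(1/24)) = (-4*1/32)*(-20 + 11/24) = -⅛*(-469/24) = 469/192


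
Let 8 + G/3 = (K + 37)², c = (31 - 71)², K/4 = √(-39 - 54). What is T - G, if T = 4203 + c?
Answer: 6184 - 888*I*√93 ≈ 6184.0 - 8563.6*I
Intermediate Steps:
K = 4*I*√93 (K = 4*√(-39 - 54) = 4*√(-93) = 4*(I*√93) = 4*I*√93 ≈ 38.575*I)
c = 1600 (c = (-40)² = 1600)
T = 5803 (T = 4203 + 1600 = 5803)
G = -24 + 3*(37 + 4*I*√93)² (G = -24 + 3*(4*I*√93 + 37)² = -24 + 3*(37 + 4*I*√93)² ≈ -381.0 + 8563.6*I)
T - G = 5803 - (-381 + 888*I*√93) = 5803 + (381 - 888*I*√93) = 6184 - 888*I*√93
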